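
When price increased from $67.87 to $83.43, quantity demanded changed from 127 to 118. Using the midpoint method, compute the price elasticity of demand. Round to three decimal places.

%ΔQ = (118 − 127)/[(127 + 118)/2] = -9/122.5 ≈ -0.0735.
%Δp = (83.43 − 67.87)/[(67.87 + 83.43)/2] = 15.56/75.65 ≈ 0.2057.
Arc elasticity E = %ΔQ/%Δp ≈ -0.0735/0.2057 ≈ -0.357.
|E| < 1: demand is inelastic over this range.

-0.357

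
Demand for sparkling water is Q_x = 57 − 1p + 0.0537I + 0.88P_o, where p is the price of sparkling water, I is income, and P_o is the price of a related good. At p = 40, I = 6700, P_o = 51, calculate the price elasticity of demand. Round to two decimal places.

Evaluating quantity at (p, I, P_o) gives Q_x = 57 − 1(40) + 0.0537(6700) + 0.88(51) = 57 − 40 + 359.79 + 44.88 = 421.67.
∂Q_x/∂p = −1, so E_p = (−1)·(40/421.67) ≈ -0.09.
|E_p| < 1: demand is inelastic.

-0.09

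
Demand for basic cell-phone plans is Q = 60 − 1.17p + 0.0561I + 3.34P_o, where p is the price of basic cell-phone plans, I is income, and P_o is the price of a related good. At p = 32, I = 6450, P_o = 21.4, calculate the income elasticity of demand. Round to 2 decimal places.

At the given point, Q = 60 − 1.17(32) + 0.0561(6450) + 3.34(21.4) = 60 − 37.44 + 361.845 + 71.476 = 455.881.
∂Q/∂I = +0.0561, so E_I = 0.0561·(6450/455.881) ≈ 0.79.
E_I ∈ (0,1): normal good (necessity).

0.79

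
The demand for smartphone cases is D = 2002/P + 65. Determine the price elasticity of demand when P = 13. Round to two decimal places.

At P = 13, D = 219.
dD/dP = −2002/P² = −11.8462.
Point elasticity E = (dD/dP)·(P/D) = -11.8462 × 13/219 ≈ -0.70.
|E| < 1, so demand is inelastic at this price.

-0.70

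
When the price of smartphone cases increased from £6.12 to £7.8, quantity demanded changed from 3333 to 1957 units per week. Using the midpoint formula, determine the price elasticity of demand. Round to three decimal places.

-2.155

%ΔQ = (1957 − 3333)/[(3333 + 1957)/2] = -1376/2645 ≈ -0.5202.
%ΔP = (7.8 − 6.12)/[(6.12 + 7.8)/2] = 1.68/6.96 ≈ 0.2414.
Arc elasticity E = %ΔQ/%ΔP ≈ -0.5202/0.2414 ≈ -2.155.
|E| > 1: demand is elastic over this range.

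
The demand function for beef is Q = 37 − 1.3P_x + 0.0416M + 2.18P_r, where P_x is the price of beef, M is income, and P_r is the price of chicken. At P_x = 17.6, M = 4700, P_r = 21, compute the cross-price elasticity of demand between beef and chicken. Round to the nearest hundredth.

Substituting, Q = 37 − 1.3(17.6) + 0.0416(4700) + 2.18(21) = 37 − 22.88 + 195.52 + 45.78 = 255.42.
∂Q/∂P_r = +2.18, so E_xy = 2.18·(21/255.42) ≈ 0.18.
E_xy > 0: the goods are substitutes.

0.18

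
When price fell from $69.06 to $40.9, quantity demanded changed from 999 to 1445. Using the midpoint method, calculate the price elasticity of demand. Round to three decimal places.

%Δq = (1445 − 999)/[(999 + 1445)/2] = 446/1222 ≈ 0.3650.
%Δp = (40.9 − 69.06)/[(69.06 + 40.9)/2] = -28.16/54.98 ≈ -0.5122.
Arc elasticity E = %Δq/%Δp ≈ 0.3650/-0.5122 ≈ -0.713.
|E| < 1: demand is inelastic over this range.

-0.713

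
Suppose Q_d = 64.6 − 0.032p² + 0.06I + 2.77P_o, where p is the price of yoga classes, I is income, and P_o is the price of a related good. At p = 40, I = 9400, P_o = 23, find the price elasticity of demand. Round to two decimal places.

First evaluate Q_d: 64.6 − 0.032(40)² + 0.06(9400) + 2.77(23) = 64.6 − 51.2 + 564 + 63.71 = 641.11.
∂Q_d/∂p = −2·0.032·p = -2.56, so E_p = -2.56·(40/641.11) ≈ -0.16.
|E_p| < 1: demand is inelastic.

-0.16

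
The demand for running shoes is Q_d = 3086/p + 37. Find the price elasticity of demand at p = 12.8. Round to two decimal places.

At p = 12.8, Q_d = 278.0938.
dQ_d/dp = −3086/p² = −18.8354.
Point elasticity E = (dQ_d/dp)·(p/Q_d) = -18.8354 × 12.8/278.0938 ≈ -0.87.
|E| < 1, so demand is inelastic at this price.

-0.87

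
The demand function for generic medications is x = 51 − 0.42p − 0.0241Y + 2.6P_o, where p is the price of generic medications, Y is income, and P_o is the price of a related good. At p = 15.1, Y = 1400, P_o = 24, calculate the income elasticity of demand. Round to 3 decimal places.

At the given point, x = 51 − 0.42(15.1) − 0.0241(1400) + 2.6(24) = 51 − 6.342 − 33.74 + 62.4 = 73.318.
∂x/∂Y = −0.0241, so E_I = -0.0241·(1400/73.318) ≈ -0.460.
E_I < 0: inferior good.

-0.460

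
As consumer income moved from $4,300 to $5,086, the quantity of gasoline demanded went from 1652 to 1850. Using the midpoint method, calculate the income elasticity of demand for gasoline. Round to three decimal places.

0.675

%ΔQ = (1850 − 1652)/[(1652+1850)/2] = 198/1751 ≈ 0.1131.
%ΔI = (5,086 − 4,300)/[(4,300+5,086)/2] = 786/4693 ≈ 0.1675.
E_I = %ΔQ/%ΔI ≈ 0.675.
E_I ∈ (0,1): normal good (necessity).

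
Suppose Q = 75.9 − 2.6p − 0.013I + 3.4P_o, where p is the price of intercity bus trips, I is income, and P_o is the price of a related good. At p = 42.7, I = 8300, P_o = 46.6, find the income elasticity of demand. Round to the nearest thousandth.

Q = 75.9 − 2.6(42.7) − 0.013(8300) + 3.4(46.6) = 75.9 − 111.02 − 107.9 + 158.44 = 15.42.
∂Q/∂I = −0.013, so E_I = -0.013·(8300/15.42) ≈ -6.997.
E_I < 0: inferior good.

-6.997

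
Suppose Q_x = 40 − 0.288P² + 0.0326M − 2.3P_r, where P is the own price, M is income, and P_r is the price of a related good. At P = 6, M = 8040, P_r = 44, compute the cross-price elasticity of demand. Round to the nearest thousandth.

Substituting, Q_x = 40 − 0.288(6)² + 0.0326(8040) − 2.3(44) = 40 − 10.368 + 262.104 − 101.2 = 190.536.
∂Q_x/∂P_r = −2.3, so E_xy = -2.3·(44/190.536) ≈ -0.531.
E_xy < 0: the goods are complements.

-0.531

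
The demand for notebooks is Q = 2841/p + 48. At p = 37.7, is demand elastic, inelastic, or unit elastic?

At p = 37.7, Q = 123.3581.
dQ/dp = −2841/p² = −1.9989.
Point elasticity E = (dQ/dp)·(p/Q) = -1.9989 × 37.7/123.3581 ≈ -0.611.
|E| ≈ 0.611 < 1, so demand is inelastic.

inelastic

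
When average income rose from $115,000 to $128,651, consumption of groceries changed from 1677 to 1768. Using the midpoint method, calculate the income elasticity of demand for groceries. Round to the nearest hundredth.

0.47

%ΔQ = (1768 − 1677)/[(1677+1768)/2] = 91/1722.5 ≈ 0.0528.
%ΔI = (128,651 − 115,000)/[(115,000+128,651)/2] = 13651/121825.5 ≈ 0.1121.
E_I = %ΔQ/%ΔI ≈ 0.47.
E_I ∈ (0,1): normal good (necessity).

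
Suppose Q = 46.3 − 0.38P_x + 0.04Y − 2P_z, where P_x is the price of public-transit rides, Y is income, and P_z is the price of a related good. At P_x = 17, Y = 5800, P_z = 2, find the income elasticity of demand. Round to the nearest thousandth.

0.866

Evaluating quantity at (P_x, Y, P_z) gives Q = 46.3 − 0.38(17) + 0.04(5800) − 2(2) = 46.3 − 6.46 + 232 − 4 = 267.84.
∂Q/∂Y = +0.04, so E_I = 0.04·(5800/267.84) ≈ 0.866.
E_I ∈ (0,1): normal good (necessity).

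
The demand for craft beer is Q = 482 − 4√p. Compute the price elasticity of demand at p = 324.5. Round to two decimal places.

At p = 324.5, Q = 409.9445.
dQ/dp = −4/(2√p) = −4/(2·18.0139).
Point elasticity E = (dQ/dp)·(p/Q) = -0.111 × 324.5/409.9445 ≈ -0.09.
|E| < 1, so demand is inelastic at this price.

-0.09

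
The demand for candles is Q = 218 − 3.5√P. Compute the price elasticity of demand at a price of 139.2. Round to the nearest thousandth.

At P = 139.2, Q = 176.7059.
dQ/dP = −3.5/(2√P) = −3.5/(2·11.7983).
Point elasticity E = (dQ/dP)·(P/Q) = -0.1483 × 139.2/176.7059 ≈ -0.117.
|E| < 1, so demand is inelastic at this price.

-0.117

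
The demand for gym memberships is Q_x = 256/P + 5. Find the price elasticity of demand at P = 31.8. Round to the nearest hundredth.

-0.62

At P = 31.8, Q_x = 13.0503.
dQ_x/dP = −256/P² = −0.2532.
Point elasticity E = (dQ_x/dP)·(P/Q_x) = -0.2532 × 31.8/13.0503 ≈ -0.62.
|E| < 1, so demand is inelastic at this price.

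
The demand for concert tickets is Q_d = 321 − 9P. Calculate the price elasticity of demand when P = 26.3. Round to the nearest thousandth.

-2.808

At P = 26.3, Q_d = 84.3.
dQ_d/dP = −9.
Point elasticity E = (dQ_d/dP)·(P/Q_d) = -9 × 26.3/84.3 ≈ -2.808.
|E| > 1, so demand is elastic at this price.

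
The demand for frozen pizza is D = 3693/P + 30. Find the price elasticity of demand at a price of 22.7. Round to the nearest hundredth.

-0.84

At P = 22.7, D = 192.6872.
dD/dP = −3693/P² = −7.1668.
Point elasticity E = (dD/dP)·(P/D) = -7.1668 × 22.7/192.6872 ≈ -0.84.
|E| < 1, so demand is inelastic at this price.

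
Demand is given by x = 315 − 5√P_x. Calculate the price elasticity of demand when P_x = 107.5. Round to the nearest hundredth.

-0.10

At P_x = 107.5, x = 263.1589.
dx/dP_x = −5/(2√P_x) = −5/(2·10.3682).
Point elasticity E = (dx/dP_x)·(P_x/x) = -0.2411 × 107.5/263.1589 ≈ -0.10.
|E| < 1, so demand is inelastic at this price.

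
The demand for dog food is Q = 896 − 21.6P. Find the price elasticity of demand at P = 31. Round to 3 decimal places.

-2.958

At P = 31, Q = 226.4.
dQ/dP = −21.6.
Point elasticity E = (dQ/dP)·(P/Q) = -21.6 × 31/226.4 ≈ -2.958.
|E| > 1, so demand is elastic at this price.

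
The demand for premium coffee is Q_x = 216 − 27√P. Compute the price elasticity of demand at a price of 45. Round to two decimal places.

-2.60

At P = 45, Q_x = 34.8785.
dQ_x/dP = −27/(2√P) = −27/(2·6.7082).
Point elasticity E = (dQ_x/dP)·(P/Q_x) = -2.0125 × 45/34.8785 ≈ -2.60.
|E| > 1, so demand is elastic at this price.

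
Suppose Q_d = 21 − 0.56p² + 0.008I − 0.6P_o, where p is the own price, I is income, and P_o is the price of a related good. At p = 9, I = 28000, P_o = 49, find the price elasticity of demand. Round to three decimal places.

-0.533

Evaluating quantity at (p, I, P_o) gives Q_d = 21 − 0.56(9)² + 0.008(28000) − 0.6(49) = 21 − 45.36 + 224 − 29.4 = 170.24.
∂Q_d/∂p = −2·0.56·p = -10.08, so E_p = -10.08·(9/170.24) ≈ -0.533.
|E_p| < 1: demand is inelastic.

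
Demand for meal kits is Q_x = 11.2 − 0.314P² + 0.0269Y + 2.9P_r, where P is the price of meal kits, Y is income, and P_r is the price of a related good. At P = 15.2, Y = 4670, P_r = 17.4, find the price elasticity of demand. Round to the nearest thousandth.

-1.265

Evaluating quantity at (P, Y, P_r) gives Q_x = 11.2 − 0.314(15.2)² + 0.0269(4670) + 2.9(17.4) = 11.2 − 72.5466 + 125.623 + 50.46 = 114.7364.
∂Q_x/∂P = −2·0.314·P = -9.5456, so E_p = -9.5456·(15.2/114.7364) ≈ -1.265.
|E_p| > 1: demand is elastic.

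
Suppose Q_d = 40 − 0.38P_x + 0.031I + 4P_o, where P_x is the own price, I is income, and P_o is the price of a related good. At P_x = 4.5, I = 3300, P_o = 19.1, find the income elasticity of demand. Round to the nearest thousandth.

0.471

Q_d = 40 − 0.38(4.5) + 0.031(3300) + 4(19.1) = 40 − 1.71 + 102.3 + 76.4 = 216.99.
∂Q_d/∂I = +0.031, so E_I = 0.031·(3300/216.99) ≈ 0.471.
E_I ∈ (0,1): normal good (necessity).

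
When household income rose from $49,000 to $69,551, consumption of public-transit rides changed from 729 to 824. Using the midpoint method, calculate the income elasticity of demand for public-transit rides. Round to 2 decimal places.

%ΔQ = (824 − 729)/[(729+824)/2] = 95/776.5 ≈ 0.1223.
%ΔI = (69,551 − 49,000)/[(49,000+69,551)/2] = 20551/59275.5 ≈ 0.3467.
E_I = %ΔQ/%ΔI ≈ 0.35.
E_I ∈ (0,1): normal good (necessity).

0.35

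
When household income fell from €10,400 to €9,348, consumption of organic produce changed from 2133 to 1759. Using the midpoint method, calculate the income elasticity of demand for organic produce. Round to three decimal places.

%ΔQ = (1759 − 2133)/[(2133+1759)/2] = -374/1946 ≈ -0.1922.
%ΔI = (9,348 − 10,400)/[(10,400+9,348)/2] = -1052/9874 ≈ -0.1065.
E_I = %ΔQ/%ΔI ≈ 1.804.
E_I > 1: normal good (luxury).

1.804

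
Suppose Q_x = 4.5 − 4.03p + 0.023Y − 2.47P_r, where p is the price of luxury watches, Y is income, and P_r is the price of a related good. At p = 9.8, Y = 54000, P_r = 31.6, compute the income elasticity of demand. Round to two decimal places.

Substituting, Q_x = 4.5 − 4.03(9.8) + 0.023(54000) − 2.47(31.6) = 4.5 − 39.494 + 1242 − 78.052 = 1128.954.
∂Q_x/∂Y = +0.023, so E_I = 0.023·(54000/1128.954) ≈ 1.10.
E_I > 1: normal good (luxury).

1.10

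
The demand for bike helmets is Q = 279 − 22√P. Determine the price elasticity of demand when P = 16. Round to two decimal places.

At P = 16, Q = 191.
dQ/dP = −22/(2√P) = −22/(2·4).
Point elasticity E = (dQ/dP)·(P/Q) = -2.75 × 16/191 ≈ -0.23.
|E| < 1, so demand is inelastic at this price.

-0.23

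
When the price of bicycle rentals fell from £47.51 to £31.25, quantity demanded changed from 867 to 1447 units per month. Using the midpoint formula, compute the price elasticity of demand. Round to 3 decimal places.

-1.214

%Δq = (1447 − 867)/[(867 + 1447)/2] = 580/1157 ≈ 0.5013.
%Δp = (31.25 − 47.51)/[(47.51 + 31.25)/2] = -16.26/39.38 ≈ -0.4129.
Arc elasticity E = %Δq/%Δp ≈ 0.5013/-0.4129 ≈ -1.214.
|E| > 1: demand is elastic over this range.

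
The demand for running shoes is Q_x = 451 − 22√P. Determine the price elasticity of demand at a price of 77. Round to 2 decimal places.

-0.37

At P = 77, Q_x = 257.9508.
dQ_x/dP = −22/(2√P) = −22/(2·8.775).
Point elasticity E = (dQ_x/dP)·(P/Q_x) = -1.2536 × 77/257.9508 ≈ -0.37.
|E| < 1, so demand is inelastic at this price.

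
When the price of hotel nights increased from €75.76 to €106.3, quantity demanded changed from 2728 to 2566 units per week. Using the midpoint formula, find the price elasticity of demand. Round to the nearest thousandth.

%ΔQ = (2566 − 2728)/[(2728 + 2566)/2] = -162/2647 ≈ -0.0612.
%Δp = (106.3 − 75.76)/[(75.76 + 106.3)/2] = 30.54/91.03 ≈ 0.3355.
Arc elasticity E = %ΔQ/%Δp ≈ -0.0612/0.3355 ≈ -0.182.
|E| < 1: demand is inelastic over this range.

-0.182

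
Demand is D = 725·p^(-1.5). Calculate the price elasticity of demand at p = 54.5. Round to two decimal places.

-1.50

For a Cobb–Douglas (constant-elasticity) form D = A·p^α·…, the elasticity with respect to p equals the exponent α at every point.
Here the exponent on p is -1.5, so the price elasticity of demand is -1.50.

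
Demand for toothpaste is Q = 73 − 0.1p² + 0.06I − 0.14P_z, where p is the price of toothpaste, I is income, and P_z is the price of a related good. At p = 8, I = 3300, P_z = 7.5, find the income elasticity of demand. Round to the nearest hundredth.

First evaluate Q: 73 − 0.1(8)² + 0.06(3300) − 0.14(7.5) = 73 − 6.4 + 198 − 1.05 = 263.55.
∂Q/∂I = +0.06, so E_I = 0.06·(3300/263.55) ≈ 0.75.
E_I ∈ (0,1): normal good (necessity).

0.75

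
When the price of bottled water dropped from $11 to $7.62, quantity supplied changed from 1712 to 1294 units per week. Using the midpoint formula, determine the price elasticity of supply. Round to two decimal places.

%Δq = (1294 − 1712)/[(1712 + 1294)/2] = -418/1503 ≈ -0.2781.
%ΔP = (7.62 − 11)/[(11 + 7.62)/2] = -3.38/9.31 ≈ -0.3631.
Arc elasticity E = %Δq/%ΔP ≈ -0.2781/-0.3631 ≈ 0.77.
|E| < 1: supply is inelastic over this range.

0.77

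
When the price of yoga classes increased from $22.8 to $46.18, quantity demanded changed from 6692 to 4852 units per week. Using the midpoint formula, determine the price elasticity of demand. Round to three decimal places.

-0.470

%ΔQ = (4852 − 6692)/[(6692 + 4852)/2] = -1840/5772 ≈ -0.3188.
%Δp = (46.18 − 22.8)/[(22.8 + 46.18)/2] = 23.38/34.49 ≈ 0.6779.
Arc elasticity E = %ΔQ/%Δp ≈ -0.3188/0.6779 ≈ -0.470.
|E| < 1: demand is inelastic over this range.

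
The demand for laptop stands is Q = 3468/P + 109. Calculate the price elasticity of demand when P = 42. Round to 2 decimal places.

-0.43

At P = 42, Q = 191.5714.
dQ/dP = −3468/P² = −1.966.
Point elasticity E = (dQ/dP)·(P/Q) = -1.966 × 42/191.5714 ≈ -0.43.
|E| < 1, so demand is inelastic at this price.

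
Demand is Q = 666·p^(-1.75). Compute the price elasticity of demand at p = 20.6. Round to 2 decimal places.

For a Cobb–Douglas (constant-elasticity) form Q = A·p^α·…, the elasticity with respect to p equals the exponent α at every point.
Here the exponent on p is -1.75, so the price elasticity of demand is -1.75.

-1.75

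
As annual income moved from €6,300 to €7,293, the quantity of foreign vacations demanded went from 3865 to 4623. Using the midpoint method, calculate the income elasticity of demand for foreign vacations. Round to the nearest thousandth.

%ΔQ = (4623 − 3865)/[(3865+4623)/2] = 758/4244 ≈ 0.1786.
%ΔI = (7,293 − 6,300)/[(6,300+7,293)/2] = 993/6796.5 ≈ 0.1461.
E_I = %ΔQ/%ΔI ≈ 1.222.
E_I > 1: normal good (luxury).

1.222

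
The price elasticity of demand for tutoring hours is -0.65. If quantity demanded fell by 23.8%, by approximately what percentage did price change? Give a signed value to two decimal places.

%ΔQ ≈ E × %ΔP ⇒ %ΔP = %ΔQ / E = (-23.8%)/(-0.65) ≈ 36.62%.

36.62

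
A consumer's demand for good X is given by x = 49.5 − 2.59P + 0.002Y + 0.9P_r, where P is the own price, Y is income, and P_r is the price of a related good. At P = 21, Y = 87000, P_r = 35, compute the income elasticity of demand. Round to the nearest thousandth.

0.867

Substituting, x = 49.5 − 2.59(21) + 0.002(87000) + 0.9(35) = 49.5 − 54.39 + 174 + 31.5 = 200.61.
∂x/∂Y = +0.002, so E_I = 0.002·(87000/200.61) ≈ 0.867.
E_I ∈ (0,1): normal good (necessity).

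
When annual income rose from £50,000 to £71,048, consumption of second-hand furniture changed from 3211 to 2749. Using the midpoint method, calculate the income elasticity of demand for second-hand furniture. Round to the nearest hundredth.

-0.45

%ΔQ = (2749 − 3211)/[(3211+2749)/2] = -462/2980 ≈ -0.1550.
%ΔY = (71,048 − 50,000)/[(50,000+71,048)/2] = 21048/60524 ≈ 0.3478.
E_I = %ΔQ/%ΔY ≈ -0.45.
E_I < 0: inferior good.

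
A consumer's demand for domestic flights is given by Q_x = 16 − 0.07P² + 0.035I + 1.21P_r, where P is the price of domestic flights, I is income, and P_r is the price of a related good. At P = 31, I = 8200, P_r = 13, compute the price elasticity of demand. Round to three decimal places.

-0.535

First evaluate Q_x: 16 − 0.07(31)² + 0.035(8200) + 1.21(13) = 16 − 67.27 + 287 + 15.73 = 251.46.
∂Q_x/∂P = −2·0.07·P = -4.34, so E_p = -4.34·(31/251.46) ≈ -0.535.
|E_p| < 1: demand is inelastic.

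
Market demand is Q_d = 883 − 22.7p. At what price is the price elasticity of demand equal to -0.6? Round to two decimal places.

14.59

Set −bp/(a − bp) = −0.6 ⇒ bp = 0.6(a − bp) ⇒ bp(1+0.6) = 0.6·a.
p = 0.6·883/(22.7·1.6) ≈ 14.59.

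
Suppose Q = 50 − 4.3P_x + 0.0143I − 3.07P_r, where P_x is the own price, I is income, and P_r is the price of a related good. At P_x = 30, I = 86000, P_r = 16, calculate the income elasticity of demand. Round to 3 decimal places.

First evaluate Q: 50 − 4.3(30) + 0.0143(86000) − 3.07(16) = 50 − 129 + 1229.8 − 49.12 = 1101.68.
∂Q/∂I = +0.0143, so E_I = 0.0143·(86000/1101.68) ≈ 1.116.
E_I > 1: normal good (luxury).

1.116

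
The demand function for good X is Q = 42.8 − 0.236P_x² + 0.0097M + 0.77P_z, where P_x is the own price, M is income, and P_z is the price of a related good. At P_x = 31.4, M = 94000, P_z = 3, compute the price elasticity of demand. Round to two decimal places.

-0.64

Substituting, Q = 42.8 − 0.236(31.4)² + 0.0097(94000) + 0.77(3) = 42.8 − 232.6866 + 911.8 + 2.31 = 724.2234.
∂Q/∂P_x = −2·0.236·P_x = -14.8208, so E_p = -14.8208·(31.4/724.2234) ≈ -0.64.
|E_p| < 1: demand is inelastic.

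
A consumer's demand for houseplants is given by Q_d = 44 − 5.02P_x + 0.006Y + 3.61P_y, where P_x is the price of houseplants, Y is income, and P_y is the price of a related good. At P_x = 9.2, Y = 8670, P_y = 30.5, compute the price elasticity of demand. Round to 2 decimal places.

First evaluate Q_d: 44 − 5.02(9.2) + 0.006(8670) + 3.61(30.5) = 44 − 46.184 + 52.02 + 110.105 = 159.941.
∂Q_d/∂P_x = −5.02, so E_p = (−5.02)·(9.2/159.941) ≈ -0.29.
|E_p| < 1: demand is inelastic.

-0.29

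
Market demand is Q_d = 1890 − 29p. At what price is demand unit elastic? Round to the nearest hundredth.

For linear demand Q_d = a − bp, E = −bp/(a − bp). |E| = 1 ⇒ bp = a − bp ⇒ p = a/(2b).
p = 1890/(2·29) ≈ 32.59.

32.59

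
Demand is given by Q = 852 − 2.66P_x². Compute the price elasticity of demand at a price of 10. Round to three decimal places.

-0.908

At P_x = 10, Q = 586.
dQ/dP_x = −2·2.66·P_x = −53.2.
Point elasticity E = (dQ/dP_x)·(P_x/Q) = -53.2 × 10/586 ≈ -0.908.
|E| < 1, so demand is inelastic at this price.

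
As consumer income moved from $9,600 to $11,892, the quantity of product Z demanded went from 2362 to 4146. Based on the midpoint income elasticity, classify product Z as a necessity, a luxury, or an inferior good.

luxury

%ΔQ = (4146 − 2362)/[(2362+4146)/2] = 1784/3254 ≈ 0.5482.
%ΔI = (11,892 − 9,600)/[(9,600+11,892)/2] = 2292/10746 ≈ 0.2133.
E_I = %ΔQ/%ΔI ≈ 2.570.
E_I > 1: normal good (luxury).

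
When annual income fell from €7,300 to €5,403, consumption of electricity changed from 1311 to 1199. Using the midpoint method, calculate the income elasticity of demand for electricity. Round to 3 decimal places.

%ΔQ = (1199 − 1311)/[(1311+1199)/2] = -112/1255 ≈ -0.0892.
%ΔI = (5,403 − 7,300)/[(7,300+5,403)/2] = -1897/6351.5 ≈ -0.2987.
E_I = %ΔQ/%ΔI ≈ 0.299.
E_I ∈ (0,1): normal good (necessity).

0.299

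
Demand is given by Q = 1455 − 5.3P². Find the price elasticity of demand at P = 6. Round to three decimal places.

-0.302

At P = 6, Q = 1264.2.
dQ/dP = −2·5.3·P = −63.6.
Point elasticity E = (dQ/dP)·(P/Q) = -63.6 × 6/1264.2 ≈ -0.302.
|E| < 1, so demand is inelastic at this price.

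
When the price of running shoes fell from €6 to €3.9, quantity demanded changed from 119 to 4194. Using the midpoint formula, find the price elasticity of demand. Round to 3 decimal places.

-4.454

%Δq = (4194 − 119)/[(119 + 4194)/2] = 4075/2156.5 ≈ 1.8896.
%Δp = (3.9 − 6)/[(6 + 3.9)/2] = -2.1/4.95 ≈ -0.4242.
Arc elasticity E = %Δq/%Δp ≈ 1.8896/-0.4242 ≈ -4.454.
|E| > 1: demand is elastic over this range.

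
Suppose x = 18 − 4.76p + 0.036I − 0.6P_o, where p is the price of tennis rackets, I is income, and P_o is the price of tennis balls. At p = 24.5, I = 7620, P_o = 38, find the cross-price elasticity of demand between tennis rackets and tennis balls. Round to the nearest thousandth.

At the given point, x = 18 − 4.76(24.5) + 0.036(7620) − 0.6(38) = 18 − 116.62 + 274.32 − 22.8 = 152.9.
∂x/∂P_o = −0.6, so E_xy = -0.6·(38/152.9) ≈ -0.149.
E_xy < 0: the goods are complements.

-0.149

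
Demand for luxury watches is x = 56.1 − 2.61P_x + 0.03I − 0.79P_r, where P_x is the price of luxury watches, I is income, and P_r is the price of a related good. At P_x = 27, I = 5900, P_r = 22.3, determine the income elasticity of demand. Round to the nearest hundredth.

x = 56.1 − 2.61(27) + 0.03(5900) − 0.79(22.3) = 56.1 − 70.47 + 177 − 17.617 = 145.013.
∂x/∂I = +0.03, so E_I = 0.03·(5900/145.013) ≈ 1.22.
E_I > 1: normal good (luxury).

1.22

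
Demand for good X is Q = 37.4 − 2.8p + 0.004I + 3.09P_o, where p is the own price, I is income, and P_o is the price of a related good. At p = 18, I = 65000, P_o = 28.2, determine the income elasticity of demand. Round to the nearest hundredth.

At the given point, Q = 37.4 − 2.8(18) + 0.004(65000) + 3.09(28.2) = 37.4 − 50.4 + 260 + 87.138 = 334.138.
∂Q/∂I = +0.004, so E_I = 0.004·(65000/334.138) ≈ 0.78.
E_I ∈ (0,1): normal good (necessity).

0.78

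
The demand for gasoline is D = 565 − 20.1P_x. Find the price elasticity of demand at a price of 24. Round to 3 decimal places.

At P_x = 24, D = 82.6.
dD/dP_x = −20.1.
Point elasticity E = (dD/dP_x)·(P_x/D) = -20.1 × 24/82.6 ≈ -5.840.
|E| > 1, so demand is elastic at this price.

-5.840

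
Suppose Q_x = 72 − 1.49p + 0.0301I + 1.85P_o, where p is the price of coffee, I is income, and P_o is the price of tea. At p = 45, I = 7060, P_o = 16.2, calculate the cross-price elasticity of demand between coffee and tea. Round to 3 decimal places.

Substituting, Q_x = 72 − 1.49(45) + 0.0301(7060) + 1.85(16.2) = 72 − 67.05 + 212.506 + 29.97 = 247.426.
∂Q_x/∂P_o = +1.85, so E_xy = 1.85·(16.2/247.426) ≈ 0.121.
E_xy > 0: the goods are substitutes.

0.121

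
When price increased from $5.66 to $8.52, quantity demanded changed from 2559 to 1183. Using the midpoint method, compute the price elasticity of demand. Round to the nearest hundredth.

-1.82

%Δq = (1183 − 2559)/[(2559 + 1183)/2] = -1376/1871 ≈ -0.7354.
%Δp = (8.52 − 5.66)/[(5.66 + 8.52)/2] = 2.86/7.09 ≈ 0.4034.
Arc elasticity E = %Δq/%Δp ≈ -0.7354/0.4034 ≈ -1.82.
|E| > 1: demand is elastic over this range.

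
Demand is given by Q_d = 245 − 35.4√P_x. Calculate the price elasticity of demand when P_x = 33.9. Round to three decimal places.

At P_x = 33.9, Q_d = 38.8881.
dQ_d/dP_x = −35.4/(2√P_x) = −35.4/(2·5.8224).
Point elasticity E = (dQ_d/dP_x)·(P_x/Q_d) = -3.04 × 33.9/38.8881 ≈ -2.650.
|E| > 1, so demand is elastic at this price.

-2.650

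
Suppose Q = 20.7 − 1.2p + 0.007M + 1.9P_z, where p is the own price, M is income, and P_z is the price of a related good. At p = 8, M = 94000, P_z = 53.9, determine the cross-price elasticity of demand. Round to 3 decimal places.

0.133

Substituting, Q = 20.7 − 1.2(8) + 0.007(94000) + 1.9(53.9) = 20.7 − 9.6 + 658 + 102.41 = 771.51.
∂Q/∂P_z = +1.9, so E_xy = 1.9·(53.9/771.51) ≈ 0.133.
E_xy > 0: the goods are substitutes.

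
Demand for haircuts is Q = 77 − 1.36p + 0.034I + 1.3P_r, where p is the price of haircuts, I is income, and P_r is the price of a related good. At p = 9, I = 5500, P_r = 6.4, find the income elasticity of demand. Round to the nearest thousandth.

0.719

Q = 77 − 1.36(9) + 0.034(5500) + 1.3(6.4) = 77 − 12.24 + 187 + 8.32 = 260.08.
∂Q/∂I = +0.034, so E_I = 0.034·(5500/260.08) ≈ 0.719.
E_I ∈ (0,1): normal good (necessity).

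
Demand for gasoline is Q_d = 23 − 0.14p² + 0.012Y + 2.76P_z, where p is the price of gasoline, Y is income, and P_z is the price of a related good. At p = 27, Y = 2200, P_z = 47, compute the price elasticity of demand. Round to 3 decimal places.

-2.649

Q_d = 23 − 0.14(27)² + 0.012(2200) + 2.76(47) = 23 − 102.06 + 26.4 + 129.72 = 77.06.
∂Q_d/∂p = −2·0.14·p = -7.56, so E_p = -7.56·(27/77.06) ≈ -2.649.
|E_p| > 1: demand is elastic.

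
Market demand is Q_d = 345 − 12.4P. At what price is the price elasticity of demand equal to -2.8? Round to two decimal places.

Set −bP/(a − bP) = −2.8 ⇒ bP = 2.8(a − bP) ⇒ bP(1+2.8) = 2.8·a.
P = 2.8·345/(12.4·3.8) ≈ 20.50.

20.50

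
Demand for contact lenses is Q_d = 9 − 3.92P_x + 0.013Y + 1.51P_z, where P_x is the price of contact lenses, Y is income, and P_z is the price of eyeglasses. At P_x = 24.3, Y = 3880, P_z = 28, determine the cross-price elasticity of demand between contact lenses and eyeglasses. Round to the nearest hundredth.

6.54

At the given point, Q_d = 9 − 3.92(24.3) + 0.013(3880) + 1.51(28) = 9 − 95.256 + 50.44 + 42.28 = 6.464.
∂Q_d/∂P_z = +1.51, so E_xy = 1.51·(28/6.464) ≈ 6.54.
E_xy > 0: the goods are substitutes.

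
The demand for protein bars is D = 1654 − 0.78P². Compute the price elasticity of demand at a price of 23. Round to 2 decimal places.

At P = 23, D = 1241.38.
dD/dP = −2·0.78·P = −35.88.
Point elasticity E = (dD/dP)·(P/D) = -35.88 × 23/1241.38 ≈ -0.66.
|E| < 1, so demand is inelastic at this price.

-0.66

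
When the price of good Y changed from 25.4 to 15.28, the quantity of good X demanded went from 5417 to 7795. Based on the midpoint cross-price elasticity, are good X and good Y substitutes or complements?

%ΔQ_x = (7795 − 5417)/[(5417+7795)/2] = 2378/6606 ≈ 0.3600.
%ΔP_y = (15.28 − 25.4)/[(25.4+15.28)/2] ≈ -0.4975.
E_xy = 0.3600/-0.4975 ≈ -0.724.
E_xy < 0, so the goods are complements.

complements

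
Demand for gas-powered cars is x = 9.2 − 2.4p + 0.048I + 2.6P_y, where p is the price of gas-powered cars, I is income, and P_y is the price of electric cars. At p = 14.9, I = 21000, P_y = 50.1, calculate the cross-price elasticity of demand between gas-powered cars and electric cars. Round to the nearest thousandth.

0.117

First evaluate x: 9.2 − 2.4(14.9) + 0.048(21000) + 2.6(50.1) = 9.2 − 35.76 + 1008 + 130.26 = 1111.7.
∂x/∂P_y = +2.6, so E_xy = 2.6·(50.1/1111.7) ≈ 0.117.
E_xy > 0: the goods are substitutes.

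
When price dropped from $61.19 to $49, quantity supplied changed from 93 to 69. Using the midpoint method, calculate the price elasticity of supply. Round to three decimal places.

%ΔQ = (69 − 93)/[(93 + 69)/2] = -24/81 ≈ -0.2963.
%ΔP = (49 − 61.19)/[(61.19 + 49)/2] = -12.19/55.095 ≈ -0.2213.
Arc elasticity E = %ΔQ/%ΔP ≈ -0.2963/-0.2213 ≈ 1.339.
|E| > 1: supply is elastic over this range.

1.339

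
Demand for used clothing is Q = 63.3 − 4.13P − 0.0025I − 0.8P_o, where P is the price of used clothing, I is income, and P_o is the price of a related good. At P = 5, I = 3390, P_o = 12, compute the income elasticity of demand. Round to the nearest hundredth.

-0.34

Q = 63.3 − 4.13(5) − 0.0025(3390) − 0.8(12) = 63.3 − 20.65 − 8.475 − 9.6 = 24.575.
∂Q/∂I = −0.0025, so E_I = -0.0025·(3390/24.575) ≈ -0.34.
E_I < 0: inferior good.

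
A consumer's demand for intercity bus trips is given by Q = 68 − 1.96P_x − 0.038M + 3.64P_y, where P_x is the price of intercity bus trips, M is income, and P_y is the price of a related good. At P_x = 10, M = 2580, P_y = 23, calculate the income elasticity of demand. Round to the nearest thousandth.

First evaluate Q: 68 − 1.96(10) − 0.038(2580) + 3.64(23) = 68 − 19.6 − 98.04 + 83.72 = 34.08.
∂Q/∂M = −0.038, so E_I = -0.038·(2580/34.08) ≈ -2.877.
E_I < 0: inferior good.

-2.877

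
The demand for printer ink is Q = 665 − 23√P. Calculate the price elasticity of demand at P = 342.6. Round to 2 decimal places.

At P = 342.6, Q = 239.2825.
dQ/dP = −23/(2√P) = −23/(2·18.5095).
Point elasticity E = (dQ/dP)·(P/Q) = -0.6213 × 342.6/239.2825 ≈ -0.89.
|E| < 1, so demand is inelastic at this price.

-0.89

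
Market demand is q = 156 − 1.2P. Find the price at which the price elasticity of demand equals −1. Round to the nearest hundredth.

65.00

For linear demand q = a − bP, E = −bP/(a − bP). |E| = 1 ⇒ bP = a − bP ⇒ P = a/(2b).
P = 156/(2·1.2) = 65.00.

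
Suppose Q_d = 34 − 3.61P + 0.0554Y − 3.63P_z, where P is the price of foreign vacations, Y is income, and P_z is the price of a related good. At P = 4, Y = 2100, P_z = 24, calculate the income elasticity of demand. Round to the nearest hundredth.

Q_d = 34 − 3.61(4) + 0.0554(2100) − 3.63(24) = 34 − 14.44 + 116.34 − 87.12 = 48.78.
∂Q_d/∂Y = +0.0554, so E_I = 0.0554·(2100/48.78) ≈ 2.38.
E_I > 1: normal good (luxury).

2.38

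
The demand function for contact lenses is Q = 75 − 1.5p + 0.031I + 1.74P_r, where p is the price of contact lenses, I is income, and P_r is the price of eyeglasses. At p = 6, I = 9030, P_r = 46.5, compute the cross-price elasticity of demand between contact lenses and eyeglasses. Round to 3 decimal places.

0.190

Evaluating quantity at (p, I, P_r) gives Q = 75 − 1.5(6) + 0.031(9030) + 1.74(46.5) = 75 − 9 + 279.93 + 80.91 = 426.84.
∂Q/∂P_r = +1.74, so E_xy = 1.74·(46.5/426.84) ≈ 0.190.
E_xy > 0: the goods are substitutes.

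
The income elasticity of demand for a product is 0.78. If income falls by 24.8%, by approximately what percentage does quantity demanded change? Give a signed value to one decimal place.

-19.3

%ΔQ ≈ E × %ΔI = (0.78) × (-24.8%) ≈ -19.3%.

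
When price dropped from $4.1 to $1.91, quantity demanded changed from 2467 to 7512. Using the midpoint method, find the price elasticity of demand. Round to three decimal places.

%ΔQ = (7512 − 2467)/[(2467 + 7512)/2] = 5045/4989.5 ≈ 1.0111.
%Δp = (1.91 − 4.1)/[(4.1 + 1.91)/2] = -2.19/3.005 ≈ -0.7288.
Arc elasticity E = %ΔQ/%Δp ≈ 1.0111/-0.7288 ≈ -1.387.
|E| > 1: demand is elastic over this range.

-1.387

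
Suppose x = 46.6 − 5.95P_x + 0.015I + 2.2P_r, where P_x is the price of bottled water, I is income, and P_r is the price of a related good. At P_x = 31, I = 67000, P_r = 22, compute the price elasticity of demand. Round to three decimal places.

x = 46.6 − 5.95(31) + 0.015(67000) + 2.2(22) = 46.6 − 184.45 + 1005 + 48.4 = 915.55.
∂x/∂P_x = −5.95, so E_p = (−5.95)·(31/915.55) ≈ -0.201.
|E_p| < 1: demand is inelastic.

-0.201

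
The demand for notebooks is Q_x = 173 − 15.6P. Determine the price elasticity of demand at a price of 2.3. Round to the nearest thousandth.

At P = 2.3, Q_x = 137.12.
dQ_x/dP = −15.6.
Point elasticity E = (dQ_x/dP)·(P/Q_x) = -15.6 × 2.3/137.12 ≈ -0.262.
|E| < 1, so demand is inelastic at this price.

-0.262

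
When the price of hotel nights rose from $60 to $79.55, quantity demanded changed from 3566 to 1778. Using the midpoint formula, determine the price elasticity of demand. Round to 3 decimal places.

%ΔQ = (1778 − 3566)/[(3566 + 1778)/2] = -1788/2672 ≈ -0.6692.
%Δp = (79.55 − 60)/[(60 + 79.55)/2] = 19.55/69.775 ≈ 0.2802.
Arc elasticity E = %ΔQ/%Δp ≈ -0.6692/0.2802 ≈ -2.388.
|E| > 1: demand is elastic over this range.

-2.388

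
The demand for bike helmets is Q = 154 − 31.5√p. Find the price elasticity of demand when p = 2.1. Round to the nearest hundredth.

At p = 2.1, Q = 108.3522.
dQ/dp = −31.5/(2√p) = −31.5/(2·1.4491).
Point elasticity E = (dQ/dp)·(p/Q) = -10.8685 × 2.1/108.3522 ≈ -0.21.
|E| < 1, so demand is inelastic at this price.

-0.21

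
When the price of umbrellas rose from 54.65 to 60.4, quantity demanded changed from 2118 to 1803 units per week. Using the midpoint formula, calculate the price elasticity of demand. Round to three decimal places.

-1.607

%ΔQ = (1803 − 2118)/[(2118 + 1803)/2] = -315/1960.5 ≈ -0.1607.
%Δp = (60.4 − 54.65)/[(54.65 + 60.4)/2] = 5.75/57.525 ≈ 0.1000.
Arc elasticity E = %ΔQ/%Δp ≈ -0.1607/0.1000 ≈ -1.607.
|E| > 1: demand is elastic over this range.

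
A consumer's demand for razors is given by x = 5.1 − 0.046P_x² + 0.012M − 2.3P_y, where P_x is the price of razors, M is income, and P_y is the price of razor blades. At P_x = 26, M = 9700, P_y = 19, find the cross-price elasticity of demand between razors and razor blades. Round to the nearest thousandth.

-0.936

At the given point, x = 5.1 − 0.046(26)² + 0.012(9700) − 2.3(19) = 5.1 − 31.096 + 116.4 − 43.7 = 46.704.
∂x/∂P_y = −2.3, so E_xy = -2.3·(19/46.704) ≈ -0.936.
E_xy < 0: the goods are complements.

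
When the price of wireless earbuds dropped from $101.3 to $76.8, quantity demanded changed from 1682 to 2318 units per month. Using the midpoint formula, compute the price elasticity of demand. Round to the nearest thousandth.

%Δq = (2318 − 1682)/[(1682 + 2318)/2] = 636/2000 ≈ 0.3180.
%ΔP = (76.8 − 101.3)/[(101.3 + 76.8)/2] = -24.5/89.05 ≈ -0.2751.
Arc elasticity E = %Δq/%ΔP ≈ 0.3180/-0.2751 ≈ -1.156.
|E| > 1: demand is elastic over this range.

-1.156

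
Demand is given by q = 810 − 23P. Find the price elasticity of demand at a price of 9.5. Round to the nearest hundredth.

At P = 9.5, q = 591.5.
dq/dP = −23.
Point elasticity E = (dq/dP)·(P/q) = -23 × 9.5/591.5 ≈ -0.37.
|E| < 1, so demand is inelastic at this price.

-0.37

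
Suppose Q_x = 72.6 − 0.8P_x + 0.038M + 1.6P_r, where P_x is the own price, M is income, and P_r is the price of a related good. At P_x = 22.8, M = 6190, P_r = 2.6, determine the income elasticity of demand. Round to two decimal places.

0.80

First evaluate Q_x: 72.6 − 0.8(22.8) + 0.038(6190) + 1.6(2.6) = 72.6 − 18.24 + 235.22 + 4.16 = 293.74.
∂Q_x/∂M = +0.038, so E_I = 0.038·(6190/293.74) ≈ 0.80.
E_I ∈ (0,1): normal good (necessity).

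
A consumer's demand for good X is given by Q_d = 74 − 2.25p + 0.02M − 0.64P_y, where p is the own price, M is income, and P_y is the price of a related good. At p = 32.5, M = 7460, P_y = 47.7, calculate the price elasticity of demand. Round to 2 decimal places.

-0.61

First evaluate Q_d: 74 − 2.25(32.5) + 0.02(7460) − 0.64(47.7) = 74 − 73.125 + 149.2 − 30.528 = 119.547.
∂Q_d/∂p = −2.25, so E_p = (−2.25)·(32.5/119.547) ≈ -0.61.
|E_p| < 1: demand is inelastic.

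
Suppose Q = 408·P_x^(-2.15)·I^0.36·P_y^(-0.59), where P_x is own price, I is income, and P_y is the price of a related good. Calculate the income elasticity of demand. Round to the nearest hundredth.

0.36

For a Cobb–Douglas (constant-elasticity) form Q = A·I^α·…, the elasticity with respect to I equals the exponent α at every point.
Here the exponent on I is 0.36, so the income elasticity of demand is 0.36.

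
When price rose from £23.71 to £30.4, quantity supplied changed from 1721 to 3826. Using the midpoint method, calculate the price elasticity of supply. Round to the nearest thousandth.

3.069

%Δq = (3826 − 1721)/[(1721 + 3826)/2] = 2105/2773.5 ≈ 0.7590.
%Δp = (30.4 − 23.71)/[(23.71 + 30.4)/2] = 6.69/27.055 ≈ 0.2473.
Arc elasticity E = %Δq/%Δp ≈ 0.7590/0.2473 ≈ 3.069.
|E| > 1: supply is elastic over this range.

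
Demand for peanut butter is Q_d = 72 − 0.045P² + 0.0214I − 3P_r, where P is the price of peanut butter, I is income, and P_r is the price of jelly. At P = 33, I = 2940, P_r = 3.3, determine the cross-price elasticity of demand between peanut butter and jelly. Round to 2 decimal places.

Evaluating quantity at (P, I, P_r) gives Q_d = 72 − 0.045(33)² + 0.0214(2940) − 3(3.3) = 72 − 49.005 + 62.916 − 9.9 = 76.011.
∂Q_d/∂P_r = −3, so E_xy = -3·(3.3/76.011) ≈ -0.13.
E_xy < 0: the goods are complements.

-0.13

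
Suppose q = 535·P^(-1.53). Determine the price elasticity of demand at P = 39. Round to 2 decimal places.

-1.53

For a Cobb–Douglas (constant-elasticity) form q = A·P^α·…, the elasticity with respect to P equals the exponent α at every point.
Here the exponent on P is -1.53, so the price elasticity of demand is -1.53.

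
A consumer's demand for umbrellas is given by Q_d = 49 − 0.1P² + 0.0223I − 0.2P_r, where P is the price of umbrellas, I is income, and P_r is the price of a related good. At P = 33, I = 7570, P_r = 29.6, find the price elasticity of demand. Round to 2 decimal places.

At the given point, Q_d = 49 − 0.1(33)² + 0.0223(7570) − 0.2(29.6) = 49 − 108.9 + 168.811 − 5.92 = 102.991.
∂Q_d/∂P = −2·0.1·P = -6.6, so E_p = -6.6·(33/102.991) ≈ -2.11.
|E_p| > 1: demand is elastic.

-2.11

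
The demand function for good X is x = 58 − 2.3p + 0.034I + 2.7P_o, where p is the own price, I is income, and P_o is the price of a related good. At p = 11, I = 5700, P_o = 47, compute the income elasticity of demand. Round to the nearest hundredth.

Substituting, x = 58 − 2.3(11) + 0.034(5700) + 2.7(47) = 58 − 25.3 + 193.8 + 126.9 = 353.4.
∂x/∂I = +0.034, so E_I = 0.034·(5700/353.4) ≈ 0.55.
E_I ∈ (0,1): normal good (necessity).

0.55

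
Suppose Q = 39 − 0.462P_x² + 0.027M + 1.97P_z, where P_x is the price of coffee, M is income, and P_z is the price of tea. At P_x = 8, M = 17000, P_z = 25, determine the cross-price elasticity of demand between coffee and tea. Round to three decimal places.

0.095

Q = 39 − 0.462(8)² + 0.027(17000) + 1.97(25) = 39 − 29.568 + 459 + 49.25 = 517.682.
∂Q/∂P_z = +1.97, so E_xy = 1.97·(25/517.682) ≈ 0.095.
E_xy > 0: the goods are substitutes.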